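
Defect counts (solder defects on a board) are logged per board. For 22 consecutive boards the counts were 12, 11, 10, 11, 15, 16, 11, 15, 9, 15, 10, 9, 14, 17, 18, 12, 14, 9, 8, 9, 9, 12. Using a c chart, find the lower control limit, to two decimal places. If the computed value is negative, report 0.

c̄ = (12 + 11 + 10 + 11 + 15 + 16 + 11 + 15 + 9 + 15 + 10 + 9 + 14 + 17 + 18 + 12 + 14 + 9 + 8 + 9 + 9 + 12) / 22 = 266 / 22 = 12.0909
LCL = c̄ − 3√c̄ = 12.0909 − 3 × 3.4772 = 1.6593

1.66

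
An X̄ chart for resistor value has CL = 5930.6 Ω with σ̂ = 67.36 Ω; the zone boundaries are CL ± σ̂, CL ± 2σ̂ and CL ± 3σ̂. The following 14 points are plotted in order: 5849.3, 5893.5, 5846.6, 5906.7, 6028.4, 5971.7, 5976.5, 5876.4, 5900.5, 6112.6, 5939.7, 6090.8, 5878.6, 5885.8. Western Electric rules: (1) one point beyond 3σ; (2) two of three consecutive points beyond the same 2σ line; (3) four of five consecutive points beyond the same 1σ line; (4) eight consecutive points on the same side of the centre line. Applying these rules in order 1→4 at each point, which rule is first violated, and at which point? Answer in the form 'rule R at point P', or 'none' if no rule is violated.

rule 2 at point 12

Zone of each point (C = within 1σ̂, B = 1σ̂–2σ̂, A = 2σ̂–3σ̂, * = beyond 3σ̂; sign = side of CL): 1:-B, 2:-C, 3:-B, 4:-C, 5:+B, 6:+C, 7:+C, 8:-C, 9:-C, 10:+A, 11:+C, 12:+A, 13:-C, 14:-C
Rule 2 (two of three consecutive points beyond the same 2σ limit) is satisfied at point 12.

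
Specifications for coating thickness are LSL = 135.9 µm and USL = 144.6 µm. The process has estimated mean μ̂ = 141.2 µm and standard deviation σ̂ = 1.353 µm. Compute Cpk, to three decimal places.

0.838

Cpu = (USL − μ̂) / (3σ̂) = (144.6 − 141.2) / (3 × 1.353) = 0.8376; Cpl = (μ̂ − LSL) / (3σ̂) = (141.2 − 135.9) / (3 × 1.353) = 1.3057; Cpk = min(Cpu, Cpl) = 0.8376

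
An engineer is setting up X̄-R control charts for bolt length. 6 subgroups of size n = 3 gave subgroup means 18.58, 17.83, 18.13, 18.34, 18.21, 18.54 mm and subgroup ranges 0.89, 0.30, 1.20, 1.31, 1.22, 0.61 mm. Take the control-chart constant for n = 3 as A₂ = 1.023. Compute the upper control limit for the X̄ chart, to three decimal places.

19.215

X̄̄ = (18.58 + 17.83 + 18.13 + 18.34 + 18.21 + 18.54) / 6 = 109.6300 / 6 = 18.2717
R̄ = (0.89 + 0.30 + 1.20 + 1.31 + 1.22 + 0.61) / 6 = 5.5300 / 6 = 0.9217
UCL = X̄̄ + A₂·R̄ = 18.2717 + 1.023 × 0.9217 = 19.2145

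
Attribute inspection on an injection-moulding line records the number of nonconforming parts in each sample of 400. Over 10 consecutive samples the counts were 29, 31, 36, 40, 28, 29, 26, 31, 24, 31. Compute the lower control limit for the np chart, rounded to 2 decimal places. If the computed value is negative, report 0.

p̄ = Σdᵢ / (k·n) = 305 / (10 × 400) = 0.07625
LCL = np̄ − 3·√(np̄(1−p̄)) = 30.5000 − 3 × 5.3080 = 14.5761

14.58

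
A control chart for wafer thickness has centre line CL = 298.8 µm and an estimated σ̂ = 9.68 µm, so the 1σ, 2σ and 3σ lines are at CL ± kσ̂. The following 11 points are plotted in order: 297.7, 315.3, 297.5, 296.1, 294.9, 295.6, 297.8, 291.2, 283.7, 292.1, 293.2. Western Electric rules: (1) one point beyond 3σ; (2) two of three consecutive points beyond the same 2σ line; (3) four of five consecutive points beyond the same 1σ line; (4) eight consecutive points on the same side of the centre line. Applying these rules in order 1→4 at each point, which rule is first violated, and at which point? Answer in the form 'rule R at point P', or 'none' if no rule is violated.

rule 4 at point 10

Zone of each point (C = within 1σ̂, B = 1σ̂–2σ̂, A = 2σ̂–3σ̂, * = beyond 3σ̂; sign = side of CL): 1:-C, 2:+B, 3:-C, 4:-C, 5:-C, 6:-C, 7:-C, 8:-C, 9:-B, 10:-C, 11:-C
Rule 4 (eight consecutive points on the same side of the centre line) is satisfied at point 10.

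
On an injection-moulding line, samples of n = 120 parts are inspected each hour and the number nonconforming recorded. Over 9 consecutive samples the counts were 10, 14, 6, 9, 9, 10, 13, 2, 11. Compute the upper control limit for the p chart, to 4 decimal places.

p̄ = Σdᵢ / (k·n) = 84 / (9 × 120) = 0.07778
UCL = p̄ + 3·√(p̄(1−p̄)/n) = 0.07778 + 3 × √(0.07778×0.92222/120) = 0.07778 + 3 × 0.02445 = 0.15112

0.1511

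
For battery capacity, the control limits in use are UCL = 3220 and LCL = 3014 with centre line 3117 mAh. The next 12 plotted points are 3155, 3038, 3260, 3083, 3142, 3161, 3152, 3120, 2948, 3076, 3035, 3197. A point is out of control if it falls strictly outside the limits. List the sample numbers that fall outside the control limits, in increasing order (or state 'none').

Compare each point to [3014, 3220]: sample 3 = 3260 > UCL; sample 9 = 2948 < LCL.

3, 9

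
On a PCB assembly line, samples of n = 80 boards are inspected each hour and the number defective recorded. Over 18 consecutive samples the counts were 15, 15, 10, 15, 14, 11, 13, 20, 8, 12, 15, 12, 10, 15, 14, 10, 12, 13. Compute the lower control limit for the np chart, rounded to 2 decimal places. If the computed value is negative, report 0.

p̄ = Σdᵢ / (k·n) = 234 / (18 × 80) = 0.16250
LCL = np̄ − 3·√(np̄(1−p̄)) = 13.0000 − 3 × 3.2996 = 3.1011

3.10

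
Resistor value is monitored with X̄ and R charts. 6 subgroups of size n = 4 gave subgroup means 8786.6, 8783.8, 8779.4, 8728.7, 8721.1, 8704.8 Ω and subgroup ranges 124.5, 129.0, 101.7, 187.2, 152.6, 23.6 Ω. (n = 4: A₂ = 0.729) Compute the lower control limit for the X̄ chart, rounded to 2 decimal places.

8663.42

X̄̄ = (8786.6 + 8783.8 + 8779.4 + 8728.7 + 8721.1 + 8704.8) / 6 = 52504.4000 / 6 = 8750.7333
R̄ = (124.5 + 129.0 + 101.7 + 187.2 + 152.6 + 23.6) / 6 = 718.6000 / 6 = 119.7667
LCL = X̄̄ − A₂·R̄ = 8750.7333 − 0.729 × 119.7667 = 8663.4234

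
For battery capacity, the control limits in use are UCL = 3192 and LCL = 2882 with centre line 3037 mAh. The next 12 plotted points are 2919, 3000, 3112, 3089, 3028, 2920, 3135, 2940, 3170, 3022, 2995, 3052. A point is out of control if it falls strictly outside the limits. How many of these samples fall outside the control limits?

0

All 12 points lie within [2882, 3192].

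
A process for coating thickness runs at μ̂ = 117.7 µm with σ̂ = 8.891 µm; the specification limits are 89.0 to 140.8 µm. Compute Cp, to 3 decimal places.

0.971

Cp = (USL − LSL) / (6σ̂) = (140.8 − 89.0) / (6 × 8.891) = 51.8000 / 53.3460 = 0.9710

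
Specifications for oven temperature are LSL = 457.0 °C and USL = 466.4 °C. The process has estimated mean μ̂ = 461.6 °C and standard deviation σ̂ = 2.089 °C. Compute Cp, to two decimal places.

Cp = (USL − LSL) / (6σ̂) = (466.4 − 457.0) / (6 × 2.089) = 9.4000 / 12.5340 = 0.7500

0.75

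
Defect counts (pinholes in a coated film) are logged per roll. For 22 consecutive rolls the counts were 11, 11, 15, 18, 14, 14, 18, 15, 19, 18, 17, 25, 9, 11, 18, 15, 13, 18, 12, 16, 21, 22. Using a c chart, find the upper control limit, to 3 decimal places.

27.875

c̄ = (11 + 11 + 15 + 18 + 14 + 14 + 18 + 15 + 19 + 18 + 17 + 25 + 9 + 11 + 18 + 15 + 13 + 18 + 12 + 16 + 21 + 22) / 22 = 350 / 22 = 15.9091
UCL = c̄ + 3√c̄ = 15.9091 + 3 × √15.9091 = 15.9091 + 3 × 3.9886 = 27.8750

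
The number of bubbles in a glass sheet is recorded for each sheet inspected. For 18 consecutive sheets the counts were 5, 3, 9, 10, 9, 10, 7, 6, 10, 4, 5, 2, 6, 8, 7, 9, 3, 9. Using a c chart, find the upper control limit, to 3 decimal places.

14.588

c̄ = (5 + 3 + 9 + 10 + 9 + 10 + 7 + 6 + 10 + 4 + 5 + 2 + 6 + 8 + 7 + 9 + 3 + 9) / 18 = 122 / 18 = 6.7778
UCL = c̄ + 3√c̄ = 6.7778 + 3 × √6.7778 = 6.7778 + 3 × 2.6034 = 14.5880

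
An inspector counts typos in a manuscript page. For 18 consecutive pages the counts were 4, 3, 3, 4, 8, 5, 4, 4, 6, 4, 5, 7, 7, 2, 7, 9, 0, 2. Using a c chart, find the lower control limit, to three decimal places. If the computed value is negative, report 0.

c̄ = (4 + 3 + 3 + 4 + 8 + 5 + 4 + 4 + 6 + 4 + 5 + 7 + 7 + 2 + 7 + 9 + 0 + 2) / 18 = 84 / 18 = 4.6667
LCL = c̄ − 3√c̄ = 4.6667 − 3 × 2.1602 = -1.8141 → 0 (cannot be negative)

0.000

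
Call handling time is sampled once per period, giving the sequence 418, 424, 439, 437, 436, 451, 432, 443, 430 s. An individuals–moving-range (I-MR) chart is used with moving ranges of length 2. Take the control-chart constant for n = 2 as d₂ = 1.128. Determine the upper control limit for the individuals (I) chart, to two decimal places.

X̄ = (418 + 424 + 439 + 437 + 436 + 451 + 432 + 443 + 430) / 9 = 434.4444
Moving ranges: 6, 15, 2, 1, 15, 19, 11, 13; M̄R̄ = 82.0000 / 8 = 10.2500
UCL = X̄ + 3·M̄R̄/d₂ = 434.4444 + 3 × 10.2500 / 1.128 = 461.7051

461.71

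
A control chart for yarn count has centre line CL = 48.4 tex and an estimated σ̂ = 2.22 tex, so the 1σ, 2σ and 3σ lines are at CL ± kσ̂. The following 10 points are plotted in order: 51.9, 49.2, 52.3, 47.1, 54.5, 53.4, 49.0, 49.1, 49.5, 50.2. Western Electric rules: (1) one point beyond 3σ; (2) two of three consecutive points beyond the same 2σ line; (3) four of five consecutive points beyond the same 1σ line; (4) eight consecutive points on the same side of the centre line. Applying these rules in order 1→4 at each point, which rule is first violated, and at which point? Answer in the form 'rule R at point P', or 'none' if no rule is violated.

Zone of each point (C = within 1σ̂, B = 1σ̂–2σ̂, A = 2σ̂–3σ̂, * = beyond 3σ̂; sign = side of CL): 1:+B, 2:+C, 3:+B, 4:-C, 5:+A, 6:+A, 7:+C, 8:+C, 9:+C, 10:+C
Rule 2 (two of three consecutive points beyond the same 2σ limit) is satisfied at point 6.

rule 2 at point 6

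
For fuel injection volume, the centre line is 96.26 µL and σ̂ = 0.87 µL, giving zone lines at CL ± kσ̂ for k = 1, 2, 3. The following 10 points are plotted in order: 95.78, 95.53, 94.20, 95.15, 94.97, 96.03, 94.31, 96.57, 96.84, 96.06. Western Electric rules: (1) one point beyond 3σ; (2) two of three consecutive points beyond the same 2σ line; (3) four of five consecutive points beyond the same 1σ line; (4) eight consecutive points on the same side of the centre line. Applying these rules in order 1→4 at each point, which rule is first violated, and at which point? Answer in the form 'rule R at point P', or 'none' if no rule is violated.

Zone of each point (C = within 1σ̂, B = 1σ̂–2σ̂, A = 2σ̂–3σ̂, * = beyond 3σ̂; sign = side of CL): 1:-C, 2:-C, 3:-A, 4:-B, 5:-B, 6:-C, 7:-A, 8:+C, 9:+C, 10:-C
Rule 3 (four of five consecutive points beyond the same 1σ limit) is satisfied at point 7.

rule 3 at point 7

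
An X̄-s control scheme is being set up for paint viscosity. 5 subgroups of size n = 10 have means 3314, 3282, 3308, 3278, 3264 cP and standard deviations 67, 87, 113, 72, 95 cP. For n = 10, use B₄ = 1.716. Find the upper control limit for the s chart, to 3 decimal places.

148.949

s̄ = (67 + 87 + 113 + 72 + 95) / 5 = 86.8000
UCL_s = B₄·s̄ = 1.716 × 86.8000 = 148.9488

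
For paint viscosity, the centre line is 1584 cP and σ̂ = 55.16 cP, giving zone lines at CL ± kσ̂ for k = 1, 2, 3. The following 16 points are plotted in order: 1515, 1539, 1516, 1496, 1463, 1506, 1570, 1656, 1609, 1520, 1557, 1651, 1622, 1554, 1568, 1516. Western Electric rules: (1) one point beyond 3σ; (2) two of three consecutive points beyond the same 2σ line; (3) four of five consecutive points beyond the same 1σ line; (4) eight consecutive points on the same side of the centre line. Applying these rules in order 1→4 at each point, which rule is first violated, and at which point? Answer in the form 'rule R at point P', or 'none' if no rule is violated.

rule 3 at point 5

Zone of each point (C = within 1σ̂, B = 1σ̂–2σ̂, A = 2σ̂–3σ̂, * = beyond 3σ̂; sign = side of CL): 1:-B, 2:-C, 3:-B, 4:-B, 5:-A, 6:-B, 7:-C, 8:+B, 9:+C, 10:-B, 11:-C, 12:+B, 13:+C, 14:-C, 15:-C, 16:-B
Rule 3 (four of five consecutive points beyond the same 1σ limit) is satisfied at point 5.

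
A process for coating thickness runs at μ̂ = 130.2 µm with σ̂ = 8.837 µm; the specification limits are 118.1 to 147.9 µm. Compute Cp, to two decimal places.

Cp = (USL − LSL) / (6σ̂) = (147.9 − 118.1) / (6 × 8.837) = 29.8000 / 53.0220 = 0.5620

0.56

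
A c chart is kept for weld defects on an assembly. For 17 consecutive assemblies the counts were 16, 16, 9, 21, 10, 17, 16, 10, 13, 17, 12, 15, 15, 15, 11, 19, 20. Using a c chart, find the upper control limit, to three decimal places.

26.374

c̄ = (16 + 16 + 9 + 21 + 10 + 17 + 16 + 10 + 13 + 17 + 12 + 15 + 15 + 15 + 11 + 19 + 20) / 17 = 252 / 17 = 14.8235
UCL = c̄ + 3√c̄ = 14.8235 + 3 × √14.8235 = 14.8235 + 3 × 3.8501 = 26.3739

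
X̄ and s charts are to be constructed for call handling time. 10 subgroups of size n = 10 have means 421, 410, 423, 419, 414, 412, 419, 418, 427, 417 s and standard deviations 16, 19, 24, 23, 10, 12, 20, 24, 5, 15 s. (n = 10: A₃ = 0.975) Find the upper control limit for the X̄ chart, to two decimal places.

X̄̄ = (421 + 410 + 423 + 419 + 414 + 412 + 419 + 418 + 427 + 417) / 10 = 418.0000
s̄ = (16 + 19 + 24 + 23 + 10 + 12 + 20 + 24 + 5 + 15) / 10 = 16.8000
UCL = X̄̄ + A₃·s̄ = 418.0000 + 0.975 × 16.8000 = 434.3800

434.38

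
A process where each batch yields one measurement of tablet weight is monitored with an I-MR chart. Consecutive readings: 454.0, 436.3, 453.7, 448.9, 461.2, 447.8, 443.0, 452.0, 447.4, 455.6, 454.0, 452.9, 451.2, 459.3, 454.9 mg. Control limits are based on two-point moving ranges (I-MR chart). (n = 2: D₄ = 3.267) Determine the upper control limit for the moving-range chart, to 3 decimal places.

25.459

Moving ranges: 17.7, 17.4, 4.8, 12.3, 13.4, 4.8, 9.0, 4.6, 8.2, 1.6, 1.1, 1.7, 8.1, 4.4; M̄R̄ = 109.1000 / 14 = 7.7929
UCL_MR = D₄·M̄R̄ = 3.267 × 7.7929 = 25.4593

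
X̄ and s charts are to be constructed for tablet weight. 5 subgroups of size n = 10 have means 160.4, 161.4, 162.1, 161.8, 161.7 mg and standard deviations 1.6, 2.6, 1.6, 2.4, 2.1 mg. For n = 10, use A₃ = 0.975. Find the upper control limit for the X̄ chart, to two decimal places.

163.49

X̄̄ = (160.4 + 161.4 + 162.1 + 161.8 + 161.7) / 5 = 161.4800
s̄ = (1.6 + 2.6 + 1.6 + 2.4 + 2.1) / 5 = 2.0600
UCL = X̄̄ + A₃·s̄ = 161.4800 + 0.975 × 2.0600 = 163.4885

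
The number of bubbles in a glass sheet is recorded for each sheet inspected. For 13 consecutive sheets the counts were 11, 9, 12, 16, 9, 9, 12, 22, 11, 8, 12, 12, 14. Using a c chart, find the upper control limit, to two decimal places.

c̄ = (11 + 9 + 12 + 16 + 9 + 9 + 12 + 22 + 11 + 8 + 12 + 12 + 14) / 13 = 157 / 13 = 12.0769
UCL = c̄ + 3√c̄ = 12.0769 + 3 × √12.0769 = 12.0769 + 3 × 3.4752 = 22.5025

22.50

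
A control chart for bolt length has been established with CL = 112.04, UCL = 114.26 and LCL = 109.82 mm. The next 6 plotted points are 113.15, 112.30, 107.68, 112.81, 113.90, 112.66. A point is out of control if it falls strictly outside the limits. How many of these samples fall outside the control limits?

Compare each point to [109.82, 114.26]: sample 3 = 107.68 < LCL.

1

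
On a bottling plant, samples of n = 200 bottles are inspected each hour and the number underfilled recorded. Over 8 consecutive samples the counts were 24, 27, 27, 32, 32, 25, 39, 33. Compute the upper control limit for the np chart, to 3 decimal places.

44.998

p̄ = Σdᵢ / (k·n) = 239 / (8 × 200) = 0.14938
UCL = np̄ + 3·√(np̄(1−p̄)) = 29.8750 + 3 × √(29.8750×0.85062) = 29.8750 + 3 × 5.0411 = 44.9982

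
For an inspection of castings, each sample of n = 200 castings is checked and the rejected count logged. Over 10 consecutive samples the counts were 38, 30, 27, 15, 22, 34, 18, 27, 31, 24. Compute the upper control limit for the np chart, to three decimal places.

41.007

p̄ = Σdᵢ / (k·n) = 266 / (10 × 200) = 0.13300
UCL = np̄ + 3·√(np̄(1−p̄)) = 26.6000 + 3 × √(26.6000×0.86700) = 26.6000 + 3 × 4.8023 = 41.0069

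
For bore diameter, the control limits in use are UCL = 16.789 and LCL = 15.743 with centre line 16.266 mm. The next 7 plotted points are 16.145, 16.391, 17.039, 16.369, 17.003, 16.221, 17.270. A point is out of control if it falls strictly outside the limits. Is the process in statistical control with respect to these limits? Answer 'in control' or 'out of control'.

out of control

Compare each point to [15.743, 16.789]: sample 3 = 17.039 > UCL; sample 5 = 17.003 > UCL; sample 7 = 17.270 > UCL.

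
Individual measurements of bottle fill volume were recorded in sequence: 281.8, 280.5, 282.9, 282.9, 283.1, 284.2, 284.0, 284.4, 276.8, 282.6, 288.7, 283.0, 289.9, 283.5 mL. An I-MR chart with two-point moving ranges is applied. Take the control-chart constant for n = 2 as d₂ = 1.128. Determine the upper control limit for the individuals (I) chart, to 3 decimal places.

292.472

X̄ = (281.8 + 280.5 + 282.9 + 282.9 + 283.1 + 284.2 + 284.0 + 284.4 + 276.8 + 282.6 + 288.7 + 283.0 + 289.9 + 283.5) / 14 = 283.4500
Moving ranges: 1.3, 2.4, 0.0, 0.2, 1.1, 0.2, 0.4, 7.6, 5.8, 6.1, 5.7, 6.9, 6.4; M̄R̄ = 44.1000 / 13 = 3.3923
UCL = X̄ + 3·M̄R̄/d₂ = 283.4500 + 3 × 3.3923 / 1.128 = 292.4721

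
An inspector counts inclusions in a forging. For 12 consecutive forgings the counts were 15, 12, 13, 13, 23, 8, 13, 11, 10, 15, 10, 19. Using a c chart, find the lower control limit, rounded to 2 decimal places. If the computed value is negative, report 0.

2.48

c̄ = (15 + 12 + 13 + 13 + 23 + 8 + 13 + 11 + 10 + 15 + 10 + 19) / 12 = 162 / 12 = 13.5000
LCL = c̄ − 3√c̄ = 13.5000 − 3 × 3.6742 = 2.4773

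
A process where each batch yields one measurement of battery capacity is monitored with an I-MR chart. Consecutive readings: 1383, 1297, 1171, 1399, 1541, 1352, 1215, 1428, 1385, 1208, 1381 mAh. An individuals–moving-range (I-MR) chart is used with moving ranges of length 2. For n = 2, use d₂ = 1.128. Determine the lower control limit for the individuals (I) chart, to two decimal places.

939.16

X̄ = (1383 + 1297 + 1171 + 1399 + 1541 + 1352 + 1215 + 1428 + 1385 + 1208 + 1381) / 11 = 1341.8182
Moving ranges: 86, 126, 228, 142, 189, 137, 213, 43, 177, 173; M̄R̄ = 1514.0000 / 10 = 151.4000
LCL = X̄ − 3·M̄R̄/d₂ = 1341.8182 − 3 × 151.4000 / 1.128 = 939.1586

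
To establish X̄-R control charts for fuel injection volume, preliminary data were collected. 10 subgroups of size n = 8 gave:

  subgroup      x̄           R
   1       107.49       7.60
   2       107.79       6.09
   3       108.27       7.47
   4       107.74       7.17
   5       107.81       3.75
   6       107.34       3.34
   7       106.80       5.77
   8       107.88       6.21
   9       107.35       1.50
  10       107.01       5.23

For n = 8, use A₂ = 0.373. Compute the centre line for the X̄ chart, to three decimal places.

X̄̄ = (107.49 + 107.79 + 108.27 + 107.74 + 107.81 + 107.34 + 106.80 + 107.88 + 107.35 + 107.01) / 10 = 1075.4800 / 10 = 107.5480
CL = X̄̄ = 107.5480

107.548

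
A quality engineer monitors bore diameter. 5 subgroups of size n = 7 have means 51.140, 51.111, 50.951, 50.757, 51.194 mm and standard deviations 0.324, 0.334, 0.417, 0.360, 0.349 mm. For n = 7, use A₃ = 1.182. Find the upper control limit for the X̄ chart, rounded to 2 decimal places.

51.45

X̄̄ = (51.140 + 51.111 + 50.951 + 50.757 + 51.194) / 5 = 51.0306
s̄ = (0.324 + 0.334 + 0.417 + 0.360 + 0.349) / 5 = 0.3568
UCL = X̄̄ + A₃·s̄ = 51.0306 + 1.182 × 0.3568 = 51.4523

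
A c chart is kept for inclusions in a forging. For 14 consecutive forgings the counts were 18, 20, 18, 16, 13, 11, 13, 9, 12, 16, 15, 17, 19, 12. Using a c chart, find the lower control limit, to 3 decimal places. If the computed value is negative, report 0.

c̄ = (18 + 20 + 18 + 16 + 13 + 11 + 13 + 9 + 12 + 16 + 15 + 17 + 19 + 12) / 14 = 209 / 14 = 14.9286
LCL = c̄ − 3√c̄ = 14.9286 − 3 × 3.8638 = 3.3373

3.337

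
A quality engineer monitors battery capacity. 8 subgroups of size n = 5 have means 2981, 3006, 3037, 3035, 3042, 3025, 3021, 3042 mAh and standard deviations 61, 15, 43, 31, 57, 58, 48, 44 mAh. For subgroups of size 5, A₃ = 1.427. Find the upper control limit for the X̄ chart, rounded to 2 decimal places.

X̄̄ = (2981 + 3006 + 3037 + 3035 + 3042 + 3025 + 3021 + 3042) / 8 = 3023.6250
s̄ = (61 + 15 + 43 + 31 + 57 + 58 + 48 + 44) / 8 = 44.6250
UCL = X̄̄ + A₃·s̄ = 3023.6250 + 1.427 × 44.6250 = 3087.3049

3087.30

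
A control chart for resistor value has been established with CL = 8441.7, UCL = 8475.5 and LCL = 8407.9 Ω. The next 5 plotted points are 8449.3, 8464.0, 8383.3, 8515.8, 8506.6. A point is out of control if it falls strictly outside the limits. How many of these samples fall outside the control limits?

Compare each point to [8407.9, 8475.5]: sample 3 = 8383.3 < LCL; sample 4 = 8515.8 > UCL; sample 5 = 8506.6 > UCL.

3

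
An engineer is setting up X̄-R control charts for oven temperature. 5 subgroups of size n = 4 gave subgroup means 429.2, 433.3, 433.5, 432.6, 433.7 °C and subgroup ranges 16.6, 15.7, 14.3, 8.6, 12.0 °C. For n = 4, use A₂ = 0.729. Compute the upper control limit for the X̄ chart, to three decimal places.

442.258

X̄̄ = (429.2 + 433.3 + 433.5 + 432.6 + 433.7) / 5 = 2162.3000 / 5 = 432.4600
R̄ = (16.6 + 15.7 + 14.3 + 8.6 + 12.0) / 5 = 67.2000 / 5 = 13.4400
UCL = X̄̄ + A₂·R̄ = 432.4600 + 0.729 × 13.4400 = 442.2578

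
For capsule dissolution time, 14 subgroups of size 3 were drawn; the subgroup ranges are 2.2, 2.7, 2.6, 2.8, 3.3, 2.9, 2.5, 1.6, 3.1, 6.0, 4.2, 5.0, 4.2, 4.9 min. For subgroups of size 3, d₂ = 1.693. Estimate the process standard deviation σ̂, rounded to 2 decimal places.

R̄ = (2.2 + 2.7 + 2.6 + 2.8 + 3.3 + 2.9 + 2.5 + 1.6 + 3.1 + 6.0 + 4.2 + 5.0 + 4.2 + 4.9) / 14 = 3.4286
σ̂ = R̄ / d₂ = 3.4286 / 1.693 = 2.0251

2.03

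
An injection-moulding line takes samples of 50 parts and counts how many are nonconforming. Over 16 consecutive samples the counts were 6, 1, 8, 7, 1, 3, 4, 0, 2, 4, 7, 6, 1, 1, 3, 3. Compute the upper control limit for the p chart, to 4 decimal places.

p̄ = Σdᵢ / (k·n) = 57 / (16 × 50) = 0.07125
UCL = p̄ + 3·√(p̄(1−p̄)/n) = 0.07125 + 3 × √(0.07125×0.92875/50) = 0.07125 + 3 × 0.03638 = 0.18039

0.1804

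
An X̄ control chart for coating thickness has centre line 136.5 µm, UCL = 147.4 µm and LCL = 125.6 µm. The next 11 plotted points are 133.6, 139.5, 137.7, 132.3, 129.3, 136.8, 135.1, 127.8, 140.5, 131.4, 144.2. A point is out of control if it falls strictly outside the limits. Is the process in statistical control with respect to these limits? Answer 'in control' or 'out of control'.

in control

All 11 points lie within [125.6, 147.4].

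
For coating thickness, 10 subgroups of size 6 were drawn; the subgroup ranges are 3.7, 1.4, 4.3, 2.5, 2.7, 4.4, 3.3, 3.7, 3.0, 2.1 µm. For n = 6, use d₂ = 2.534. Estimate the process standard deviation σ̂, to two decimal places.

1.23

R̄ = (3.7 + 1.4 + 4.3 + 2.5 + 2.7 + 4.4 + 3.3 + 3.7 + 3.0 + 2.1) / 10 = 3.1100
σ̂ = R̄ / d₂ = 3.1100 / 2.534 = 1.2273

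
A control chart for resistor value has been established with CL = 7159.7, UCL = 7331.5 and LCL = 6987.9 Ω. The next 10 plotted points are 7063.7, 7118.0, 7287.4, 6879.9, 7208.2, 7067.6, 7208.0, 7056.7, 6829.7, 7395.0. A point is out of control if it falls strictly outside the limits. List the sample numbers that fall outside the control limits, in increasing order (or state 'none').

4, 9, 10

Compare each point to [6987.9, 7331.5]: sample 4 = 6879.9 < LCL; sample 9 = 6829.7 < LCL; sample 10 = 7395.0 > UCL.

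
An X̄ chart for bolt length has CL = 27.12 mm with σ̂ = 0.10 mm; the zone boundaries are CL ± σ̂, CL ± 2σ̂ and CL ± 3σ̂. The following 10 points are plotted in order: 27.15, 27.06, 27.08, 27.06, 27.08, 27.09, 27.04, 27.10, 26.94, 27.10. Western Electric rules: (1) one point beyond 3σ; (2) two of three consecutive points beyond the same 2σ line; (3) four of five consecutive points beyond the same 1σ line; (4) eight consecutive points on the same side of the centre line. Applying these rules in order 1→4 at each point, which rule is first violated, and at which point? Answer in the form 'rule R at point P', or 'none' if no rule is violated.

Zone of each point (C = within 1σ̂, B = 1σ̂–2σ̂, A = 2σ̂–3σ̂, * = beyond 3σ̂; sign = side of CL): 1:+C, 2:-C, 3:-C, 4:-C, 5:-C, 6:-C, 7:-C, 8:-C, 9:-B, 10:-C
Rule 4 (eight consecutive points on the same side of the centre line) is satisfied at point 9.

rule 4 at point 9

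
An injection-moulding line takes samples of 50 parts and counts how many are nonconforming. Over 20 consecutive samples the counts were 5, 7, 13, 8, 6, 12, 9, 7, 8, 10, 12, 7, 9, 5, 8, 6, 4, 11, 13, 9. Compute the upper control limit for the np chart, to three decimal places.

p̄ = Σdᵢ / (k·n) = 169 / (20 × 50) = 0.16900
UCL = np̄ + 3·√(np̄(1−p̄)) = 8.4500 + 3 × √(8.4500×0.83100) = 8.4500 + 3 × 2.6499 = 16.3997

16.400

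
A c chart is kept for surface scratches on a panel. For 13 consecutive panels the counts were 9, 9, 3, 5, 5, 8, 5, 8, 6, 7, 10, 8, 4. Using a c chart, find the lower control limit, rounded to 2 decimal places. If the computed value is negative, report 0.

0.00

c̄ = (9 + 9 + 3 + 5 + 5 + 8 + 5 + 8 + 6 + 7 + 10 + 8 + 4) / 13 = 87 / 13 = 6.6923
LCL = c̄ − 3√c̄ = 6.6923 − 3 × 2.5869 = -1.0685 → 0 (cannot be negative)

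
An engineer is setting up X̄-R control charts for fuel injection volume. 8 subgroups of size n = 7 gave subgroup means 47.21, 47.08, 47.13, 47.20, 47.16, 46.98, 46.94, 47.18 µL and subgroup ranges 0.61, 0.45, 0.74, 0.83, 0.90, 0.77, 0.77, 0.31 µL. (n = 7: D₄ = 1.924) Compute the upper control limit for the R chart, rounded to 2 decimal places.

1.29

R̄ = (0.61 + 0.45 + 0.74 + 0.83 + 0.90 + 0.77 + 0.77 + 0.31) / 8 = 5.3800 / 8 = 0.6725
UCL_R = D₄·R̄ = 1.924 × 0.6725 = 1.2939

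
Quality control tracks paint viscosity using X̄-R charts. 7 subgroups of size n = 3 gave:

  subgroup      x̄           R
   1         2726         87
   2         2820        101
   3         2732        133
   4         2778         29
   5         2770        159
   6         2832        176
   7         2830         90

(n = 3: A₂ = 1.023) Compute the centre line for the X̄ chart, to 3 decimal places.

2784.000

X̄̄ = (2726 + 2820 + 2732 + 2778 + 2770 + 2832 + 2830) / 7 = 19488.0000 / 7 = 2784.0000
CL = X̄̄ = 2784.0000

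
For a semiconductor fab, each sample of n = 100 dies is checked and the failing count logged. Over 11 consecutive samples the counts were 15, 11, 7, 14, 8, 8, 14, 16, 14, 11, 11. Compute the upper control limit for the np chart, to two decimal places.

p̄ = Σdᵢ / (k·n) = 129 / (11 × 100) = 0.11727
UCL = np̄ + 3·√(np̄(1−p̄)) = 11.7273 + 3 × √(11.7273×0.88273) = 11.7273 + 3 × 3.2174 = 21.3796

21.38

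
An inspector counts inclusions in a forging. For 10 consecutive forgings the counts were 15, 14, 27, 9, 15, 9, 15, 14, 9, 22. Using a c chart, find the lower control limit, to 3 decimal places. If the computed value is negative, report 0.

3.320

c̄ = (15 + 14 + 27 + 9 + 15 + 9 + 15 + 14 + 9 + 22) / 10 = 149 / 10 = 14.9000
LCL = c̄ − 3√c̄ = 14.9000 − 3 × 3.8601 = 3.3198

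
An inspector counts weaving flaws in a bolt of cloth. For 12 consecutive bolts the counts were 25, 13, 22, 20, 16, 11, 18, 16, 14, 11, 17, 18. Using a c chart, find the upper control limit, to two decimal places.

29.03

c̄ = (25 + 13 + 22 + 20 + 16 + 11 + 18 + 16 + 14 + 11 + 17 + 18) / 12 = 201 / 12 = 16.7500
UCL = c̄ + 3√c̄ = 16.7500 + 3 × √16.7500 = 16.7500 + 3 × 4.0927 = 29.0280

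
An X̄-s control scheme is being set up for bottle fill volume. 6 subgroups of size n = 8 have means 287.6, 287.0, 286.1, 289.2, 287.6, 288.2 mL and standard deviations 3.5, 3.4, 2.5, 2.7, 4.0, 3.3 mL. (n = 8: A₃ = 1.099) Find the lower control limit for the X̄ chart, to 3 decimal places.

X̄̄ = (287.6 + 287.0 + 286.1 + 289.2 + 287.6 + 288.2) / 6 = 287.6167
s̄ = (3.5 + 3.4 + 2.5 + 2.7 + 4.0 + 3.3) / 6 = 3.2333
LCL = X̄̄ − A₃·s̄ = 287.6167 − 1.099 × 3.2333 = 284.0632

284.063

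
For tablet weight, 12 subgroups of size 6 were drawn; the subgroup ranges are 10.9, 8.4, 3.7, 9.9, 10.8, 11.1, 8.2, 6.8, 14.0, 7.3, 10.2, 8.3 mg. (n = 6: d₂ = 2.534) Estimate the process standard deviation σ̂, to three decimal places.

3.604

R̄ = (10.9 + 8.4 + 3.7 + 9.9 + 10.8 + 11.1 + 8.2 + 6.8 + 14.0 + 7.3 + 10.2 + 8.3) / 12 = 9.1333
σ̂ = R̄ / d₂ = 9.1333 / 2.534 = 3.6043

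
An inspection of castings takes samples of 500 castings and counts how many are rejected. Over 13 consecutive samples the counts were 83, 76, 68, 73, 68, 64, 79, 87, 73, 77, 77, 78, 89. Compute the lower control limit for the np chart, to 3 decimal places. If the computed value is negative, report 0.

52.184

p̄ = Σdᵢ / (k·n) = 992 / (13 × 500) = 0.15262
LCL = np̄ − 3·√(np̄(1−p̄)) = 76.3077 − 3 × 8.0413 = 52.1839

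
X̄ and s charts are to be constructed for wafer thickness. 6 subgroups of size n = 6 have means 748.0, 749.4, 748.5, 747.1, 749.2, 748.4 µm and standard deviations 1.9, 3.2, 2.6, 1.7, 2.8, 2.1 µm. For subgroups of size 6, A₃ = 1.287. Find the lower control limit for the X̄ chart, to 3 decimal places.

X̄̄ = (748.0 + 749.4 + 748.5 + 747.1 + 749.2 + 748.4) / 6 = 748.4333
s̄ = (1.9 + 3.2 + 2.6 + 1.7 + 2.8 + 2.1) / 6 = 2.3833
LCL = X̄̄ − A₃·s̄ = 748.4333 − 1.287 × 2.3833 = 745.3660

745.366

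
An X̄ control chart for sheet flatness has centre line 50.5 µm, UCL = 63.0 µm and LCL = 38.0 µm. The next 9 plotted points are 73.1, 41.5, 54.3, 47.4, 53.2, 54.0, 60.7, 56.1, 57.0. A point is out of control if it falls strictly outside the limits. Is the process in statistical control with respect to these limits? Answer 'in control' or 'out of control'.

Compare each point to [38.0, 63.0]: sample 1 = 73.1 > UCL.

out of control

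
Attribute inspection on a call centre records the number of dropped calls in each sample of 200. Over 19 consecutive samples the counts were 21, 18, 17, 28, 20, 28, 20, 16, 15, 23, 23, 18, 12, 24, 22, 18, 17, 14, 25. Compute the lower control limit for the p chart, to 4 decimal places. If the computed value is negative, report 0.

p̄ = Σdᵢ / (k·n) = 379 / (19 × 200) = 0.09974
LCL = p̄ − 3·√(p̄(1−p̄)/n) = 0.09974 − 3 × 0.02119 = 0.03617

0.0362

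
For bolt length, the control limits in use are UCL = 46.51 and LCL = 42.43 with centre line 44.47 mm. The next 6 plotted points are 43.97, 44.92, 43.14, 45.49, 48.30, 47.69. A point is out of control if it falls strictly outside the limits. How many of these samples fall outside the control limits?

2

Compare each point to [42.43, 46.51]: sample 5 = 48.30 > UCL; sample 6 = 47.69 > UCL.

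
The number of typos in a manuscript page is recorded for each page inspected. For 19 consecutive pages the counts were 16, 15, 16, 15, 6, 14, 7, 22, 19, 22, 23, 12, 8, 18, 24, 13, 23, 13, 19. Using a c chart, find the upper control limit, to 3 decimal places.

28.072

c̄ = (16 + 15 + 16 + 15 + 6 + 14 + 7 + 22 + 19 + 22 + 23 + 12 + 8 + 18 + 24 + 13 + 23 + 13 + 19) / 19 = 305 / 19 = 16.0526
UCL = c̄ + 3√c̄ = 16.0526 + 3 × √16.0526 = 16.0526 + 3 × 4.0066 = 28.0724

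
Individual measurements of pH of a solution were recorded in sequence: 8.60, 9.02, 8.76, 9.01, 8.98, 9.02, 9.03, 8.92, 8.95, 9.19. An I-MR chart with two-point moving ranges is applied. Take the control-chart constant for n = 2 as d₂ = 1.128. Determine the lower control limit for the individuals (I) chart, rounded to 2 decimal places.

8.54

X̄ = (8.60 + 9.02 + 8.76 + 9.01 + 8.98 + 9.02 + 9.03 + 8.92 + 8.95 + 9.19) / 10 = 8.9480
Moving ranges: 0.42, 0.26, 0.25, 0.03, 0.04, 0.01, 0.11, 0.03, 0.24; M̄R̄ = 1.3900 / 9 = 0.1544
LCL = X̄ − 3·M̄R̄/d₂ = 8.9480 − 3 × 0.1544 / 1.128 = 8.5372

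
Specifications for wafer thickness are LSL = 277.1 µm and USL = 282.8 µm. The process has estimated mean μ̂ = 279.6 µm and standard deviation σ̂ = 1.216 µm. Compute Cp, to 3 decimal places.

0.781

Cp = (USL − LSL) / (6σ̂) = (282.8 − 277.1) / (6 × 1.216) = 5.7000 / 7.2960 = 0.7812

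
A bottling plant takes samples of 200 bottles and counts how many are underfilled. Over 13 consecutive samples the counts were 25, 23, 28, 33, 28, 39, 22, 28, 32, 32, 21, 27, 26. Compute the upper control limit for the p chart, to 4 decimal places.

0.2136

p̄ = Σdᵢ / (k·n) = 364 / (13 × 200) = 0.14000
UCL = p̄ + 3·√(p̄(1−p̄)/n) = 0.14000 + 3 × √(0.14000×0.86000/200) = 0.14000 + 3 × 0.02454 = 0.21361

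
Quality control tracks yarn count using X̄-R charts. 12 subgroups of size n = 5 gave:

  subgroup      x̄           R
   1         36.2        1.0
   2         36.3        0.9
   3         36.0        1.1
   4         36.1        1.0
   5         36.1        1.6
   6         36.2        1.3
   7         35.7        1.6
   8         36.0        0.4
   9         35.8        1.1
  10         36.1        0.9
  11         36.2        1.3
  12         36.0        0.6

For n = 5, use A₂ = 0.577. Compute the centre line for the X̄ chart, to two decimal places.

36.06

X̄̄ = (36.2 + 36.3 + 36.0 + 36.1 + 36.1 + 36.2 + 35.7 + 36.0 + 35.8 + 36.1 + 36.2 + 36.0) / 12 = 432.7000 / 12 = 36.0583
CL = X̄̄ = 36.0583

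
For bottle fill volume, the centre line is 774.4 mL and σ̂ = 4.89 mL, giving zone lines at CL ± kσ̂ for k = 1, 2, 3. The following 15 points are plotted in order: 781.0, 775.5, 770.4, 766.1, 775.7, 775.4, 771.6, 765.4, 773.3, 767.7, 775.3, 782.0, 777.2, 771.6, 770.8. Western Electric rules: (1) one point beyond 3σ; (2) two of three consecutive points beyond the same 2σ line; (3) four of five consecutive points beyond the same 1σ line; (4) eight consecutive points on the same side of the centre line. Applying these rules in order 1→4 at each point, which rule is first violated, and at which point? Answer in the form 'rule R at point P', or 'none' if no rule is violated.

none

Zone of each point (C = within 1σ̂, B = 1σ̂–2σ̂, A = 2σ̂–3σ̂, * = beyond 3σ̂; sign = side of CL): 1:+B, 2:+C, 3:-C, 4:-B, 5:+C, 6:+C, 7:-C, 8:-B, 9:-C, 10:-B, 11:+C, 12:+B, 13:+C, 14:-C, 15:-C
No rule fires across all 15 points.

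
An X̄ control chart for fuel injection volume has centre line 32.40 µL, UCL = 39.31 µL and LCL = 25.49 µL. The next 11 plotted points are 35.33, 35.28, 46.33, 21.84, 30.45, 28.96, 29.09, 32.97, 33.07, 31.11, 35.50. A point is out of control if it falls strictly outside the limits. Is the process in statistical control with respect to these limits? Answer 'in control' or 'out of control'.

out of control

Compare each point to [25.49, 39.31]: sample 3 = 46.33 > UCL; sample 4 = 21.84 < LCL.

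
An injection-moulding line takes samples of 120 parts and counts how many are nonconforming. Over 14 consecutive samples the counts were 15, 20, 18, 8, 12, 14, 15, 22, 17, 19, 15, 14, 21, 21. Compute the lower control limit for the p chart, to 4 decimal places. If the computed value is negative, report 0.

0.0432

p̄ = Σdᵢ / (k·n) = 231 / (14 × 120) = 0.13750
LCL = p̄ − 3·√(p̄(1−p̄)/n) = 0.13750 − 3 × 0.03144 = 0.04319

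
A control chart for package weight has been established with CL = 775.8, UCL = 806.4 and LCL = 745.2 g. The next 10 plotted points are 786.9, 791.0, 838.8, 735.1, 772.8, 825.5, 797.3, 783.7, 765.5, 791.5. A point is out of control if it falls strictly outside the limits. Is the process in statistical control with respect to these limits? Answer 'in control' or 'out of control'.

Compare each point to [745.2, 806.4]: sample 3 = 838.8 > UCL; sample 4 = 735.1 < LCL; sample 6 = 825.5 > UCL.

out of control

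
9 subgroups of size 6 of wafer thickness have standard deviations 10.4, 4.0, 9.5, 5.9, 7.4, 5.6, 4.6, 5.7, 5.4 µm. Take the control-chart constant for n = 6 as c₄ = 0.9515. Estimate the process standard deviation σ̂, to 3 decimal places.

s̄ = (10.4 + 4.0 + 9.5 + 5.9 + 7.4 + 5.6 + 4.6 + 5.7 + 5.4) / 9 = 6.5000
σ̂ = s̄ / c₄ = 6.5000 / 0.9515 = 6.8313

6.831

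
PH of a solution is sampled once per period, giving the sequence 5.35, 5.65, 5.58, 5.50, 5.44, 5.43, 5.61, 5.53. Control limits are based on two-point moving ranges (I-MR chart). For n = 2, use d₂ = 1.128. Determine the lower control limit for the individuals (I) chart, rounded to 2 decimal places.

5.21

X̄ = (5.35 + 5.65 + 5.58 + 5.50 + 5.44 + 5.43 + 5.61 + 5.53) / 8 = 5.5113
Moving ranges: 0.30, 0.07, 0.08, 0.06, 0.01, 0.18, 0.08; M̄R̄ = 0.7800 / 7 = 0.1114
LCL = X̄ − 3·M̄R̄/d₂ = 5.5113 − 3 × 0.1114 / 1.128 = 5.2149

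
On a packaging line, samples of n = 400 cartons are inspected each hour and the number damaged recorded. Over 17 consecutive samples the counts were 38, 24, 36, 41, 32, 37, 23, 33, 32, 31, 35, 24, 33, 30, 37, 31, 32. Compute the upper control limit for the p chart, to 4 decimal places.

0.1216

p̄ = Σdᵢ / (k·n) = 549 / (17 × 400) = 0.08074
UCL = p̄ + 3·√(p̄(1−p̄)/n) = 0.08074 + 3 × √(0.08074×0.91926/400) = 0.08074 + 3 × 0.01362 = 0.12160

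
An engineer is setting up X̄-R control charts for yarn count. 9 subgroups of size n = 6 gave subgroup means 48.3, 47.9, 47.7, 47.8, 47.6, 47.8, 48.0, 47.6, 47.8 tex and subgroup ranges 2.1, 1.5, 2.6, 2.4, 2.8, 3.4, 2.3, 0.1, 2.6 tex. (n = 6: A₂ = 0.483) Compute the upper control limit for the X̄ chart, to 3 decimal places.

48.896

X̄̄ = (48.3 + 47.9 + 47.7 + 47.8 + 47.6 + 47.8 + 48.0 + 47.6 + 47.8) / 9 = 430.5000 / 9 = 47.8333
R̄ = (2.1 + 1.5 + 2.6 + 2.4 + 2.8 + 3.4 + 2.3 + 0.1 + 2.6) / 9 = 19.8000 / 9 = 2.2000
UCL = X̄̄ + A₂·R̄ = 47.8333 + 0.483 × 2.2000 = 48.8959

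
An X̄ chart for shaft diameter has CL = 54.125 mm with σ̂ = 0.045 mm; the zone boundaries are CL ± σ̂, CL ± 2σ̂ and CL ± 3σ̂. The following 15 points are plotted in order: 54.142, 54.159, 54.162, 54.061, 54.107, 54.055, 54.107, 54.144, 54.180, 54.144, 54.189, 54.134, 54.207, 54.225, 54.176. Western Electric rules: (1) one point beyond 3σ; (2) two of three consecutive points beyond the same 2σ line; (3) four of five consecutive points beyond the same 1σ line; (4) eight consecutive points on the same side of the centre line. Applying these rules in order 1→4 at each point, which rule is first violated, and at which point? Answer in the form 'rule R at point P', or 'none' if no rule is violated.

Zone of each point (C = within 1σ̂, B = 1σ̂–2σ̂, A = 2σ̂–3σ̂, * = beyond 3σ̂; sign = side of CL): 1:+C, 2:+C, 3:+C, 4:-B, 5:-C, 6:-B, 7:-C, 8:+C, 9:+B, 10:+C, 11:+B, 12:+C, 13:+B, 14:+A, 15:+B
Rule 3 (four of five consecutive points beyond the same 1σ limit) is satisfied at point 15.

rule 3 at point 15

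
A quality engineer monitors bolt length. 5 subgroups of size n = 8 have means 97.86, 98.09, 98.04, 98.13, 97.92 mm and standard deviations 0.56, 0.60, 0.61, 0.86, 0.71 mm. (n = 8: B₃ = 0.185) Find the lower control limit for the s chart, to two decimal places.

0.12

s̄ = (0.56 + 0.60 + 0.61 + 0.86 + 0.71) / 5 = 0.6680
LCL_s = B₃·s̄ = 0.185 × 0.6680 = 0.1236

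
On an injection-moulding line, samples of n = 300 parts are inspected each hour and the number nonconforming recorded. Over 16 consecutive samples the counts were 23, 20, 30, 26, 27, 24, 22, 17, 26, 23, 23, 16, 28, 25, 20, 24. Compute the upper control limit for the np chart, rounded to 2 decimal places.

p̄ = Σdᵢ / (k·n) = 374 / (16 × 300) = 0.07792
UCL = np̄ + 3·√(np̄(1−p̄)) = 23.3750 + 3 × √(23.3750×0.92208) = 23.3750 + 3 × 4.6426 = 37.3028

37.30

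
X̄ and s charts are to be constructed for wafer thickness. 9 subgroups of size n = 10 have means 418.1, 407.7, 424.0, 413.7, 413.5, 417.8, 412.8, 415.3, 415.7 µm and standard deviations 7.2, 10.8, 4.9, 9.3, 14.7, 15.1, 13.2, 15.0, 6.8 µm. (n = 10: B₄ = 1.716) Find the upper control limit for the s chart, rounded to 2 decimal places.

s̄ = (7.2 + 10.8 + 4.9 + 9.3 + 14.7 + 15.1 + 13.2 + 15.0 + 6.8) / 9 = 10.7778
UCL_s = B₄·s̄ = 1.716 × 10.7778 = 18.4947

18.49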